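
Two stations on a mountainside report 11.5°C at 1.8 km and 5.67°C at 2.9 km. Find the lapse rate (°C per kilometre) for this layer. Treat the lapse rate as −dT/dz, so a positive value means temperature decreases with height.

5.3°C/km

Γ = −ΔT/Δz = (11.5 − 5.67) / (2900 − 1800) m
  = 5.83°C / 1.1 km = 5.3°C/km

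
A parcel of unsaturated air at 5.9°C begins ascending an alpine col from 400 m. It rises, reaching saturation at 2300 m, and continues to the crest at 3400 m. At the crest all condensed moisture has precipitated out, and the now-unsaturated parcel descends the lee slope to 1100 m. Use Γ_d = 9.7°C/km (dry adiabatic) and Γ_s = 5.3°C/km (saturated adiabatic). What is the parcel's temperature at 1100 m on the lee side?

3.95°C

Dry to 2300 m: -9.7 × 1.9 km = -18.43°C, so T = -12.53°C.
Saturated to 3400 m: -5.3 × 1.1 km = -5.83°C, so T = -18.36°C.
Dry descent to 1100 m: +9.7 × 2.3 km = +22.31°C, so T = 3.95°C.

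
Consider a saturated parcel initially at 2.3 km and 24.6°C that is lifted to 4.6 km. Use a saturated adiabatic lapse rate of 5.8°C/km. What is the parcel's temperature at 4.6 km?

11.26°C

Saturated adiabatic to 4600 m: -5.8 × 2.3 km = -13.34°C, so T = 11.26°C.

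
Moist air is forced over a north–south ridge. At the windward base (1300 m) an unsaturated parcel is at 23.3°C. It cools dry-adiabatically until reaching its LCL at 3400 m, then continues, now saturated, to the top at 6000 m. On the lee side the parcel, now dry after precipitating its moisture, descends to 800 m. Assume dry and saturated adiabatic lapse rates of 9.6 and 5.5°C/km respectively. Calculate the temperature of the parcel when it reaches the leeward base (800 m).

1300–3400 m, dry: Δz = 2.1 km ⇒ ΔT = -20.16°C; T = 3.14°C
3400–6000 m, saturated: Δz = 2.6 km ⇒ ΔT = -14.3°C; T = -11.16°C
6000–800 m, dry descent: Δz = 5.2 km ⇒ ΔT = +49.92°C; T = 38.76°C

38.76°C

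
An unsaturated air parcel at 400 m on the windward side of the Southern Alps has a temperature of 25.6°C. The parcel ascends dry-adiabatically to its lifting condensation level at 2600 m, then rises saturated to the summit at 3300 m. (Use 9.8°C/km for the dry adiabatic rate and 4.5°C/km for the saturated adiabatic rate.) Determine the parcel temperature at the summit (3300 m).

0.89°C

400 → 2600 m (dry, 9.8°C/km): ΔT = -9.8 × 2.2 = -21.56°C → T = 4.04°C
2600 → 3300 m (saturated, 4.5°C/km): ΔT = -4.5 × 0.7 = -3.15°C → T = 0.89°C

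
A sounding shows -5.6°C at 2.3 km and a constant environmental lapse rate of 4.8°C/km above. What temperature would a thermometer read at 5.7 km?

2300 → 5700 m (environmental, 4.8°C/km): ΔT = -4.8 × 3.4 = -16.32°C → T = -21.92°C

-21.92°C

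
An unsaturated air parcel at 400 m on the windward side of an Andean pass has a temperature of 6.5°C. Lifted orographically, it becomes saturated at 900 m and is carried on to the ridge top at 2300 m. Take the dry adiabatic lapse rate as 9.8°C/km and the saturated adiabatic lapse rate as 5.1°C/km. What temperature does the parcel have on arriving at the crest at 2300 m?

-5.54°C

400–900 m, dry: Δz = 0.5 km ⇒ ΔT = -4.9°C; T = 1.6°C
900–2300 m, saturated: Δz = 1.4 km ⇒ ΔT = -7.14°C; T = -5.54°C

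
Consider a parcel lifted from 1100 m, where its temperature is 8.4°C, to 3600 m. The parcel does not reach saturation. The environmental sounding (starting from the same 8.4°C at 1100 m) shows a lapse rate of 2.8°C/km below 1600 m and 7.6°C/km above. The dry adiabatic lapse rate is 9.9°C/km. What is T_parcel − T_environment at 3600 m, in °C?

Parcel:
  1100–3600 m, dry: Δz = 2.5 km ⇒ ΔT = -24.75°C; T = -16.35°C
Environment:
  1100–1600 m, environment, lower layer: Δz = 0.5 km ⇒ ΔT = -1.4°C; T = 7°C
  1600–3600 m, environment, upper layer: Δz = 2 km ⇒ ΔT = -15.2°C; T = -8.2°C
T_parcel − T_env = -16.35 − (-8.2) = -8.15°C

-8.15°C (parcel cooler than environment)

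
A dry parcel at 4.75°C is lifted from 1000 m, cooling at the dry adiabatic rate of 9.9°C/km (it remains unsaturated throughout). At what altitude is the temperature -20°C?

3500 m

Height above start = (4.75 − (-20)) / 9.9 = 2.5 km
Altitude = 1000 m + 2500 m = 3500 m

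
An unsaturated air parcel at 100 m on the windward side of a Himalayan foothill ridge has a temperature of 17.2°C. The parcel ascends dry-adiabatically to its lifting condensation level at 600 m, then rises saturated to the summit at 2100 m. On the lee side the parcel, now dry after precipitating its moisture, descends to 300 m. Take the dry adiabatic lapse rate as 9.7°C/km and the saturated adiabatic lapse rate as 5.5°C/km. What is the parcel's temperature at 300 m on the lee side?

21.56°C

From 100 m to 600 m (dry): cools by 9.7 × 0.5 = 4.85°C, giving 12.35°C.
From 600 m to 2100 m (saturated): cools by 5.5 × 1.5 = 8.25°C, giving 4.1°C.
From 2100 m to 300 m (dry descent): warms by 9.7 × 1.8 = 17.46°C, giving 21.56°C.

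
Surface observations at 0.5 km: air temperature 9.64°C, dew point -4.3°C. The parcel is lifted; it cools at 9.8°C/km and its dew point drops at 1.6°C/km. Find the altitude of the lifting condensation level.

2.2 km

T and T_d converge at 9.8 − 1.6 = 8.2°C per km
Height above start = (9.64 − (-4.3)) / 8.2 = 1.7 km
LCL altitude = 500 m + 1700 m = 2200 m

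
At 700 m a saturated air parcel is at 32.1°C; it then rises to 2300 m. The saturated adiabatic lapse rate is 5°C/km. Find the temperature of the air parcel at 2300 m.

24.1°C

700–2300 m, saturated adiabatic: Δz = 1.6 km ⇒ ΔT = -8°C; T = 24.1°C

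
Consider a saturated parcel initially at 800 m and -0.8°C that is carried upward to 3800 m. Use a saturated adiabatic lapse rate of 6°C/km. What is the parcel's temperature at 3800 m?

-18.8°C

800–3800 m, saturated adiabatic: Δz = 3 km ⇒ ΔT = -18°C; T = -18.8°C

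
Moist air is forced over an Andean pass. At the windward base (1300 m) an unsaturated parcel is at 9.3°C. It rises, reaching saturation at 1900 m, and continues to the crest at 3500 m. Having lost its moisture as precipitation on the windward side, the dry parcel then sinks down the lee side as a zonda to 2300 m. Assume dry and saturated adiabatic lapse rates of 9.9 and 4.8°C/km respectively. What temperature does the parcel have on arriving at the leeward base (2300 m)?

7.56°C

From 1300 m to 1900 m (dry): cools by 9.9 × 0.6 = 5.94°C, giving 3.36°C.
From 1900 m to 3500 m (saturated): cools by 4.8 × 1.6 = 7.68°C, giving -4.32°C.
From 3500 m to 2300 m (dry descent): warms by 9.9 × 1.2 = 11.88°C, giving 7.56°C.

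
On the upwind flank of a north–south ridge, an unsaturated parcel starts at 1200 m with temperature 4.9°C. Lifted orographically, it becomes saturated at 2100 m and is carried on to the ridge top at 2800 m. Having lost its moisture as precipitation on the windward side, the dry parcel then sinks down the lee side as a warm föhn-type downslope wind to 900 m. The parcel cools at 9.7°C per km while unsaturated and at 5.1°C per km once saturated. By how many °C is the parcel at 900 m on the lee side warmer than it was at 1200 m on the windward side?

From 1200 m to 2100 m (dry): cools by 9.7 × 0.9 = 8.73°C, giving -3.83°C.
From 2100 m to 2800 m (saturated): cools by 5.1 × 0.7 = 3.57°C, giving -7.4°C.
From 2800 m to 900 m (dry descent): warms by 9.7 × 1.9 = 18.43°C, giving 11.03°C.
Net change vs windward start: 11.03 − 4.9 = +6.13°C

+6.13°C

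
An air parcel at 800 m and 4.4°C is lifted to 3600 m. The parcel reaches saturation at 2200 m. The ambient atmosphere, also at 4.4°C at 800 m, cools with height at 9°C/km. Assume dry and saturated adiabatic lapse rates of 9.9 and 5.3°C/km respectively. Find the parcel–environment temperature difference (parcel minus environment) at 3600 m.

Parcel:
  From 800 m to 2200 m (dry): cools by 9.9 × 1.4 = 13.86°C, giving -9.46°C.
  From 2200 m to 3600 m (saturated): cools by 5.3 × 1.4 = 7.42°C, giving -16.88°C.
Environment:
  From 800 m to 3600 m (environment): cools by 9 × 2.8 = 25.2°C, giving -20.8°C.
T_parcel − T_env = -16.88 − (-20.8) = +3.92°C

+3.92°C (parcel warmer than environment)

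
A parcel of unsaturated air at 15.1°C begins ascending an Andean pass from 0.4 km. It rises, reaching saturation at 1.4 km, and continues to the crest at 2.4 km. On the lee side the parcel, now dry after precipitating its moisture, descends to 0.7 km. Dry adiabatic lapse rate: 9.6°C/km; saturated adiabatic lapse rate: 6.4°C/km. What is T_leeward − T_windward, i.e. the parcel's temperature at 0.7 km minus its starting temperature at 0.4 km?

+0.32°C

400–1400 m, dry: Δz = 1 km ⇒ ΔT = -9.6°C; T = 5.5°C
1400–2400 m, saturated: Δz = 1 km ⇒ ΔT = -6.4°C; T = -0.9°C
2400–700 m, dry descent: Δz = 1.7 km ⇒ ΔT = +16.32°C; T = 15.42°C
Net change vs windward start: 15.42 − 15.1 = +0.32°C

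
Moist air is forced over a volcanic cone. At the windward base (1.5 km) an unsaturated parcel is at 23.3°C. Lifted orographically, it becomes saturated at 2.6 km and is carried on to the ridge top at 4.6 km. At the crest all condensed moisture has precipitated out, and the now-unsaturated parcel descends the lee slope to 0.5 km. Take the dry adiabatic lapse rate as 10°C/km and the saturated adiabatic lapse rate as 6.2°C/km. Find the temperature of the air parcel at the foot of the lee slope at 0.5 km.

1500 → 2600 m (dry, 10°C/km): ΔT = -10 × 1.1 = -11°C → T = 12.3°C
2600 → 4600 m (saturated, 6.2°C/km): ΔT = -6.2 × 2 = -12.4°C → T = -0.1°C
4600 → 500 m (dry descent, 10°C/km): ΔT = +10 × 4.1 = +41°C → T = 40.9°C

40.9°C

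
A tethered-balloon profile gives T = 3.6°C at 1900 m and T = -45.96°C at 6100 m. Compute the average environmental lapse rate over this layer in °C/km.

11.8°C/km

Γ = −ΔT/Δz = (3.6 − (-45.96)) / (6100 − 1900) m
  = 49.56°C / 4.2 km = 11.8°C/km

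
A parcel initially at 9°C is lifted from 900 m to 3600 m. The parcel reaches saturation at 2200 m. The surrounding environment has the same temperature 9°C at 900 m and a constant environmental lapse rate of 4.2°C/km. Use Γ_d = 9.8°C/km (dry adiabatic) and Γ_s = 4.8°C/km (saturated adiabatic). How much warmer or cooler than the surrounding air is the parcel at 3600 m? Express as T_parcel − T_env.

Parcel:
  Dry to 2200 m: -9.8 × 1.3 km = -12.74°C, so T = -3.74°C.
  Saturated to 3600 m: -4.8 × 1.4 km = -6.72°C, so T = -10.46°C.
Environment:
  Environment to 3600 m: -4.2 × 2.7 km = -11.34°C, so T = -2.34°C.
T_parcel − T_env = -10.46 − (-2.34) = -8.12°C

-8.12°C (parcel cooler than environment)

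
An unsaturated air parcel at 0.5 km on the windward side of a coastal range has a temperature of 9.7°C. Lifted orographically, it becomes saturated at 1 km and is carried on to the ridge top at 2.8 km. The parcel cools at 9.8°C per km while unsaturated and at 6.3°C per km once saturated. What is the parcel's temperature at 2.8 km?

-6.54°C

500 → 1000 m (dry, 9.8°C/km): ΔT = -9.8 × 0.5 = -4.9°C → T = 4.8°C
1000 → 2800 m (saturated, 6.3°C/km): ΔT = -6.3 × 1.8 = -11.34°C → T = -6.54°C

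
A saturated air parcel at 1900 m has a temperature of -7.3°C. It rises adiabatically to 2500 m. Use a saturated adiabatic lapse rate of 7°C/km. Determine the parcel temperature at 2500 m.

-11.5°C

From 1900 m to 2500 m (saturated adiabatic): cools by 7 × 0.6 = 4.2°C, giving -11.5°C.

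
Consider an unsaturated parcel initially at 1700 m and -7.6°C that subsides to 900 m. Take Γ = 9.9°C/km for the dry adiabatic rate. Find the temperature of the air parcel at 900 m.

0.32°C

Dry adiabatic to 900 m: +9.9 × 0.8 km = +7.92°C, so T = 0.32°C.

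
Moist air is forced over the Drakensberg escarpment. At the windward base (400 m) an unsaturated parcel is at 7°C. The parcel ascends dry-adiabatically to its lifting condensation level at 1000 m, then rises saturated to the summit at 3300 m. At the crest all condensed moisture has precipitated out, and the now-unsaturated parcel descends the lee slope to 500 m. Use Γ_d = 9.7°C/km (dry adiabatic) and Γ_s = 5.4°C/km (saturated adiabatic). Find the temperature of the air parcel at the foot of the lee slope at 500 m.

15.92°C

Dry to 1000 m: -9.7 × 0.6 km = -5.82°C, so T = 1.18°C.
Saturated to 3300 m: -5.4 × 2.3 km = -12.42°C, so T = -11.24°C.
Dry descent to 500 m: +9.7 × 2.8 km = +27.16°C, so T = 15.92°C.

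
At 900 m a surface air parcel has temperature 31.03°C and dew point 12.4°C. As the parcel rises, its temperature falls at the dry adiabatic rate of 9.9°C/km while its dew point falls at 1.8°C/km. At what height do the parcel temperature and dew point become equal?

3200 m

T and T_d converge at 9.9 − 1.8 = 8.1°C per km
Height above start = (31.03 − 12.4) / 8.1 = 2.3 km
LCL altitude = 900 m + 2300 m = 3200 m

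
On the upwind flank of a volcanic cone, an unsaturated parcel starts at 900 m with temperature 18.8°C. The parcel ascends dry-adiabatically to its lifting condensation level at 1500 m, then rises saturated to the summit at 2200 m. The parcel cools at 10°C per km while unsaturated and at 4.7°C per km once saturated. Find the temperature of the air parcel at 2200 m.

9.51°C

900–1500 m, dry: Δz = 0.6 km ⇒ ΔT = -6°C; T = 12.8°C
1500–2200 m, saturated: Δz = 0.7 km ⇒ ΔT = -3.29°C; T = 9.51°C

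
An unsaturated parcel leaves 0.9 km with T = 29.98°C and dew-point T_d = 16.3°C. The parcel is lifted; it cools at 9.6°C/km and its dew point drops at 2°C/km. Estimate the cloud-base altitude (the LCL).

T and T_d converge at 9.6 − 2 = 7.6°C per km
Height above start = (29.98 − 16.3) / 7.6 = 1.8 km
LCL altitude = 900 m + 1800 m = 2700 m

2.7 km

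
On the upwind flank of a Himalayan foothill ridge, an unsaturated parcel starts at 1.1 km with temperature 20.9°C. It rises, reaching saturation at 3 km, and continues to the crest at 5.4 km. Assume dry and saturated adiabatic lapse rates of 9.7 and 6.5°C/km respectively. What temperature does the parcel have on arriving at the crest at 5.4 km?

1100 → 3000 m (dry, 9.7°C/km): ΔT = -9.7 × 1.9 = -18.43°C → T = 2.47°C
3000 → 5400 m (saturated, 6.5°C/km): ΔT = -6.5 × 2.4 = -15.6°C → T = -13.13°C

-13.13°C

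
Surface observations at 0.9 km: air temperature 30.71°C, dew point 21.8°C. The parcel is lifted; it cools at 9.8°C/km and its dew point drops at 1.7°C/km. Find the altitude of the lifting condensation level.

2 km

T and T_d converge at 9.8 − 1.7 = 8.1°C per km
Height above start = (30.71 − 21.8) / 8.1 = 1.1 km
LCL altitude = 900 m + 1100 m = 2000 m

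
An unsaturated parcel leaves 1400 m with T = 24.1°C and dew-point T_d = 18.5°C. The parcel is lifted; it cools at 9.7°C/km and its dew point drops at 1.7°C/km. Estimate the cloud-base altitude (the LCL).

T and T_d converge at 9.7 − 1.7 = 8°C per km
Height above start = (24.1 − 18.5) / 8 = 0.7 km
LCL altitude = 1400 m + 700 m = 2100 m

2100 m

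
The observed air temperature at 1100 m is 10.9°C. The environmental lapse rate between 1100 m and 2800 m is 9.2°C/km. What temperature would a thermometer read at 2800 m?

Environmental to 2800 m: -9.2 × 1.7 km = -15.64°C, so T = -4.74°C.

-4.74°C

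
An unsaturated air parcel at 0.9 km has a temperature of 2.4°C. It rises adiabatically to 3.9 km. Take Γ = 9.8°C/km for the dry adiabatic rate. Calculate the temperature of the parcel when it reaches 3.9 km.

From 900 m to 3900 m (dry adiabatic): cools by 9.8 × 3 = 29.4°C, giving -27°C.

-27°C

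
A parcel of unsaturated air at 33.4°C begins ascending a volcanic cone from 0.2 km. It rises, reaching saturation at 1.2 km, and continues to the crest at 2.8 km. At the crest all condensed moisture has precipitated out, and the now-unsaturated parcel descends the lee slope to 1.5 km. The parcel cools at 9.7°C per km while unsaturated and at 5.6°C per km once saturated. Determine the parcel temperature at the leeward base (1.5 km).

200–1200 m, dry: Δz = 1 km ⇒ ΔT = -9.7°C; T = 23.7°C
1200–2800 m, saturated: Δz = 1.6 km ⇒ ΔT = -8.96°C; T = 14.74°C
2800–1500 m, dry descent: Δz = 1.3 km ⇒ ΔT = +12.61°C; T = 27.35°C

27.35°C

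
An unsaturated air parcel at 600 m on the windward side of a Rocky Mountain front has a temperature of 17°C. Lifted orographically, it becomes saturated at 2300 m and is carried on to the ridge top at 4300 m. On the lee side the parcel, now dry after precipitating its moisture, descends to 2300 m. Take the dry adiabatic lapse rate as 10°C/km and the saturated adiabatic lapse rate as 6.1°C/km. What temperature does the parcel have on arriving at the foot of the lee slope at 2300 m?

600 → 2300 m (dry, 10°C/km): ΔT = -10 × 1.7 = -17°C → T = 0°C
2300 → 4300 m (saturated, 6.1°C/km): ΔT = -6.1 × 2 = -12.2°C → T = -12.2°C
4300 → 2300 m (dry descent, 10°C/km): ΔT = +10 × 2 = +20°C → T = 7.8°C

7.8°C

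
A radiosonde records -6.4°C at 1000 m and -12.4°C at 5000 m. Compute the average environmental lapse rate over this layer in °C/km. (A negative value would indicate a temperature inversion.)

Γ = −ΔT/Δz = (-6.4 − (-12.4)) / (5000 − 1000) m
  = 6°C / 4 km = 1.5°C/km

1.5°C/km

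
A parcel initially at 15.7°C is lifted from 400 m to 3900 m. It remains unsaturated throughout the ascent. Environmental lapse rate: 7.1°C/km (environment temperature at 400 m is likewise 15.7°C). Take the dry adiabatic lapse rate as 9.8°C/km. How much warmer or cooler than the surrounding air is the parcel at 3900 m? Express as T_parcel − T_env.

-9.45°C (parcel cooler than environment)

Parcel:
  Dry to 3900 m: -9.8 × 3.5 km = -34.3°C, so T = -18.6°C.
Environment:
  Environment to 3900 m: -7.1 × 3.5 km = -24.85°C, so T = -9.15°C.
T_parcel − T_env = -18.6 − (-9.15) = -9.45°C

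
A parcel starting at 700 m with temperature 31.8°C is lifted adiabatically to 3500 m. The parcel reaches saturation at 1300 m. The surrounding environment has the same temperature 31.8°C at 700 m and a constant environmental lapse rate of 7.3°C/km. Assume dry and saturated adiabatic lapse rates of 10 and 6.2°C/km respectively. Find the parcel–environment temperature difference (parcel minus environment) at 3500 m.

Parcel:
  700 → 1300 m (dry, 10°C/km): ΔT = -10 × 0.6 = -6°C → T = 25.8°C
  1300 → 3500 m (saturated, 6.2°C/km): ΔT = -6.2 × 2.2 = -13.64°C → T = 12.16°C
Environment:
  700 → 3500 m (environment, 7.3°C/km): ΔT = -7.3 × 2.8 = -20.44°C → T = 11.36°C
T_parcel − T_env = 12.16 − 11.36 = +0.8°C

+0.8°C (parcel warmer than environment)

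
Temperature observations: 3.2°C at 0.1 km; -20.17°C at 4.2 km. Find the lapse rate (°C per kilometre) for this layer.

Γ = −ΔT/Δz = (3.2 − (-20.17)) / (4200 − 100) m
  = 23.37°C / 4.1 km = 5.7°C/km

5.7°C/km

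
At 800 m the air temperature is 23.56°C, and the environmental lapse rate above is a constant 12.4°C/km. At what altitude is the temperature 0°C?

2700 m

Height above start = (23.56 − 0) / 12.4 = 1.9 km
Altitude = 800 m + 1900 m = 2700 m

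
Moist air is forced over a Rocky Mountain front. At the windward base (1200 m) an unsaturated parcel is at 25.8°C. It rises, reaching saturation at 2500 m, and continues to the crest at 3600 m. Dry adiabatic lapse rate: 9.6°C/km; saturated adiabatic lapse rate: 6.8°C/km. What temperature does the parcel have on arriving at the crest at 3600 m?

5.84°C

1200 → 2500 m (dry, 9.6°C/km): ΔT = -9.6 × 1.3 = -12.48°C → T = 13.32°C
2500 → 3600 m (saturated, 6.8°C/km): ΔT = -6.8 × 1.1 = -7.48°C → T = 5.84°C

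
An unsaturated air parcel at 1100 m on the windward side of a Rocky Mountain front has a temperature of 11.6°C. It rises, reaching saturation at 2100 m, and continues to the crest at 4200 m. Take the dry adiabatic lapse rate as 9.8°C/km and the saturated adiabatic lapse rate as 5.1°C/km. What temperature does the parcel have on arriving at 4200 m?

-8.91°C

From 1100 m to 2100 m (dry): cools by 9.8 × 1 = 9.8°C, giving 1.8°C.
From 2100 m to 4200 m (saturated): cools by 5.1 × 2.1 = 10.71°C, giving -8.91°C.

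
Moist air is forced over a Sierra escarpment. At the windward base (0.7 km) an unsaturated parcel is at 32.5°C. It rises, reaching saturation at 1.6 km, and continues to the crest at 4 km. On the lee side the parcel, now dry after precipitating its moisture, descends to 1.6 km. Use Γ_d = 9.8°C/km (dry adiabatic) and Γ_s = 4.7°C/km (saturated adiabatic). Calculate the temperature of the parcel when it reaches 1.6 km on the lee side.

35.92°C

From 700 m to 1600 m (dry): cools by 9.8 × 0.9 = 8.82°C, giving 23.68°C.
From 1600 m to 4000 m (saturated): cools by 4.7 × 2.4 = 11.28°C, giving 12.4°C.
From 4000 m to 1600 m (dry descent): warms by 9.8 × 2.4 = 23.52°C, giving 35.92°C.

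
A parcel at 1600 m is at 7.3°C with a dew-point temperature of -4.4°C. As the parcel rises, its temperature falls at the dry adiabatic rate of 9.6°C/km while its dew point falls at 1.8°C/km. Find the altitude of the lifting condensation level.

T and T_d converge at 9.6 − 1.8 = 7.8°C per km
Height above start = (7.3 − (-4.4)) / 7.8 = 1.5 km
LCL altitude = 1600 m + 1500 m = 3100 m

3100 m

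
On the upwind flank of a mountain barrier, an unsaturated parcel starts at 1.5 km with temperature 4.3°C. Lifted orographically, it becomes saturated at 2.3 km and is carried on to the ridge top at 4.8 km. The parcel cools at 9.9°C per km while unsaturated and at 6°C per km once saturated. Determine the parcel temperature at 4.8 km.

1500–2300 m, dry: Δz = 0.8 km ⇒ ΔT = -7.92°C; T = -3.62°C
2300–4800 m, saturated: Δz = 2.5 km ⇒ ΔT = -15°C; T = -18.62°C

-18.62°C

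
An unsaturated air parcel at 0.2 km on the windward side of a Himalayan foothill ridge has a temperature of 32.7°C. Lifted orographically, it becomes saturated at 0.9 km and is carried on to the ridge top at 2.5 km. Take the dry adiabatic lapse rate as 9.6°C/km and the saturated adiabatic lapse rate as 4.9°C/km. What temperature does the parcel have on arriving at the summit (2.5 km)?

200–900 m, dry: Δz = 0.7 km ⇒ ΔT = -6.72°C; T = 25.98°C
900–2500 m, saturated: Δz = 1.6 km ⇒ ΔT = -7.84°C; T = 18.14°C

18.14°C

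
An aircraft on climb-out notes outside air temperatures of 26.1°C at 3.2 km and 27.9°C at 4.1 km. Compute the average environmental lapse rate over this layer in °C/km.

-2°C/km

Γ = −ΔT/Δz = (26.1 − 27.9) / (4100 − 3200) m
  = -1.8°C / 0.9 km = -2°C/km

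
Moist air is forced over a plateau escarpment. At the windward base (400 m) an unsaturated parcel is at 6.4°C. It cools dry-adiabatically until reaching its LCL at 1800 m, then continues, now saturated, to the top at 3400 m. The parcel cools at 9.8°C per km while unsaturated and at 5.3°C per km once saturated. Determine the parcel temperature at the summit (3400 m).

400–1800 m, dry: Δz = 1.4 km ⇒ ΔT = -13.72°C; T = -7.32°C
1800–3400 m, saturated: Δz = 1.6 km ⇒ ΔT = -8.48°C; T = -15.8°C

-15.8°C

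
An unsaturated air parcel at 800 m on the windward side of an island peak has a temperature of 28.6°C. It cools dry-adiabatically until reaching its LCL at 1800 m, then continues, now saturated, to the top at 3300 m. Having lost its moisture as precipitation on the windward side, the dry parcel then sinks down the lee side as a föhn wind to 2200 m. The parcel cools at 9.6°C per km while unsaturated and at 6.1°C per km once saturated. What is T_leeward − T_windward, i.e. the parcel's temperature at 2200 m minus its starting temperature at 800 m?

From 800 m to 1800 m (dry): cools by 9.6 × 1 = 9.6°C, giving 19°C.
From 1800 m to 3300 m (saturated): cools by 6.1 × 1.5 = 9.15°C, giving 9.85°C.
From 3300 m to 2200 m (dry descent): warms by 9.6 × 1.1 = 10.56°C, giving 20.41°C.
Net change vs windward start: 20.41 − 28.6 = -8.19°C

-8.19°C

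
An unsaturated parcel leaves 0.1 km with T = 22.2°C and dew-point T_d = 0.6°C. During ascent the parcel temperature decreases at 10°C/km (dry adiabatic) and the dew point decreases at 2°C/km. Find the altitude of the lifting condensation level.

2.8 km

T and T_d converge at 10 − 2 = 8°C per km
Height above start = (22.2 − 0.6) / 8 = 2.7 km
LCL altitude = 100 m + 2700 m = 2800 m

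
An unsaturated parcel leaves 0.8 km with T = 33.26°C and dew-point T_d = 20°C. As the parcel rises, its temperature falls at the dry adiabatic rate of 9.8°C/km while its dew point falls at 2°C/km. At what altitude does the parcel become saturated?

2.5 km

T and T_d converge at 9.8 − 2 = 7.8°C per km
Height above start = (33.26 − 20) / 7.8 = 1.7 km
LCL altitude = 800 m + 1700 m = 2500 m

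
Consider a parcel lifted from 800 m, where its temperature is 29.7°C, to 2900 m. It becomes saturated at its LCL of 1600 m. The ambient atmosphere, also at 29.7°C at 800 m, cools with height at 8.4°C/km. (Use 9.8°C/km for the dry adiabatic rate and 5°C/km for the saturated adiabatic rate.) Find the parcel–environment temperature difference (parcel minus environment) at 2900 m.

Parcel:
  From 800 m to 1600 m (dry): cools by 9.8 × 0.8 = 7.84°C, giving 21.86°C.
  From 1600 m to 2900 m (saturated): cools by 5 × 1.3 = 6.5°C, giving 15.36°C.
Environment:
  From 800 m to 2900 m (environment): cools by 8.4 × 2.1 = 17.64°C, giving 12.06°C.
T_parcel − T_env = 15.36 − 12.06 = +3.3°C

+3.3°C (parcel warmer than environment)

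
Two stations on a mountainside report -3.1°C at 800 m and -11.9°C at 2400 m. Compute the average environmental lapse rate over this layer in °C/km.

5.5°C/km

Γ = −ΔT/Δz = (-3.1 − (-11.9)) / (2400 − 800) m
  = 8.8°C / 1.6 km = 5.5°C/km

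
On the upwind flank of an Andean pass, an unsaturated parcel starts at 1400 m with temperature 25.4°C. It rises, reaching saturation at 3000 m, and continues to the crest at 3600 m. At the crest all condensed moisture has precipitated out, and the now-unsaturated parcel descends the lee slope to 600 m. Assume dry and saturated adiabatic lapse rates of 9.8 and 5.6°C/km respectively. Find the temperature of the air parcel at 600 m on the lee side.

Dry to 3000 m: -9.8 × 1.6 km = -15.68°C, so T = 9.72°C.
Saturated to 3600 m: -5.6 × 0.6 km = -3.36°C, so T = 6.36°C.
Dry descent to 600 m: +9.8 × 3 km = +29.4°C, so T = 35.76°C.

35.76°C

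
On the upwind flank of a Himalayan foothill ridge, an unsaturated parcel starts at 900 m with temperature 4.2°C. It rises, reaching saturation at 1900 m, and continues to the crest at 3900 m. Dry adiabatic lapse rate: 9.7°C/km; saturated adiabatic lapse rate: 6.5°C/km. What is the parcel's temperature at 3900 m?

900 → 1900 m (dry, 9.7°C/km): ΔT = -9.7 × 1 = -9.7°C → T = -5.5°C
1900 → 3900 m (saturated, 6.5°C/km): ΔT = -6.5 × 2 = -13°C → T = -18.5°C

-18.5°C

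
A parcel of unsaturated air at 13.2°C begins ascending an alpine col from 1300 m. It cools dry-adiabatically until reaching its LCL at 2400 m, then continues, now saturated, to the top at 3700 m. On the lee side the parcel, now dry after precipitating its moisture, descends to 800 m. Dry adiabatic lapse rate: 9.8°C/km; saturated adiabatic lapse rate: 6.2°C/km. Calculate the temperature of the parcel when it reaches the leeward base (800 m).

Dry to 2400 m: -9.8 × 1.1 km = -10.78°C, so T = 2.42°C.
Saturated to 3700 m: -6.2 × 1.3 km = -8.06°C, so T = -5.64°C.
Dry descent to 800 m: +9.8 × 2.9 km = +28.42°C, so T = 22.78°C.

22.78°C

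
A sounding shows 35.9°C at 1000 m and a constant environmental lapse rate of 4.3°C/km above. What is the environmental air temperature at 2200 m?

30.74°C

1000 → 2200 m (environmental, 4.3°C/km): ΔT = -4.3 × 1.2 = -5.16°C → T = 30.74°C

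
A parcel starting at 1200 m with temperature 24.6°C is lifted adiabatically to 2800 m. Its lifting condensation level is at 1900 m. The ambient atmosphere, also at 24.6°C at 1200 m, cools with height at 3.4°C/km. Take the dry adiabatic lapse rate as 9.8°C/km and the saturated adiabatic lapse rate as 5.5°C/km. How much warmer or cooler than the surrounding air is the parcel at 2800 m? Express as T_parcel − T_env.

-6.37°C (parcel cooler than environment)

Parcel:
  1200 → 1900 m (dry, 9.8°C/km): ΔT = -9.8 × 0.7 = -6.86°C → T = 17.74°C
  1900 → 2800 m (saturated, 5.5°C/km): ΔT = -5.5 × 0.9 = -4.95°C → T = 12.79°C
Environment:
  1200 → 2800 m (environment, 3.4°C/km): ΔT = -3.4 × 1.6 = -5.44°C → T = 19.16°C
T_parcel − T_env = 12.79 − 19.16 = -6.37°C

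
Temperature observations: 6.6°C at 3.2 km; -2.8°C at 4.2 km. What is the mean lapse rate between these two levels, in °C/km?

Γ = −ΔT/Δz = (6.6 − (-2.8)) / (4200 − 3200) m
  = 9.4°C / 1 km = 9.4°C/km

9.4°C/km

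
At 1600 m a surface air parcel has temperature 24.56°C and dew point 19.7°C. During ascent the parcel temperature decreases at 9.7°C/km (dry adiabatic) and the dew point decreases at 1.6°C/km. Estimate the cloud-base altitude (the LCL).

T and T_d converge at 9.7 − 1.6 = 8.1°C per km
Height above start = (24.56 − 19.7) / 8.1 = 0.6 km
LCL altitude = 1600 m + 600 m = 2200 m

2200 m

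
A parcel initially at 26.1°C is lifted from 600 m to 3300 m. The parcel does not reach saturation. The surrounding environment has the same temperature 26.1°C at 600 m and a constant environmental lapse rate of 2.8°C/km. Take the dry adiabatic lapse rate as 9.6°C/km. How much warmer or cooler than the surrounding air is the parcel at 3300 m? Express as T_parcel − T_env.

-18.36°C (parcel cooler than environment)

Parcel:
  600–3300 m, dry: Δz = 2.7 km ⇒ ΔT = -25.92°C; T = 0.18°C
Environment:
  600–3300 m, environment: Δz = 2.7 km ⇒ ΔT = -7.56°C; T = 18.54°C
T_parcel − T_env = 0.18 − 18.54 = -18.36°C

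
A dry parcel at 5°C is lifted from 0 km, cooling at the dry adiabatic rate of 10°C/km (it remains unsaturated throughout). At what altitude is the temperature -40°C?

4.5 km

Height above start = (5 − (-40)) / 10 = 4.5 km
Altitude = 0 m + 4500 m = 4500 m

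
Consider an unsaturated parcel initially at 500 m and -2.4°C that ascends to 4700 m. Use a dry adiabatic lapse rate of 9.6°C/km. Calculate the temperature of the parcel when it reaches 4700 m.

-42.72°C

Dry adiabatic to 4700 m: -9.6 × 4.2 km = -40.32°C, so T = -42.72°C.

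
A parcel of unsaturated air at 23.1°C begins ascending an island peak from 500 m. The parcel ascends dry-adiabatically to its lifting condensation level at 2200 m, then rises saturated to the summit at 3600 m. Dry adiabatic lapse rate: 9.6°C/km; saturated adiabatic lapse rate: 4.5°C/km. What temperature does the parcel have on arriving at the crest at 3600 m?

0.48°C

From 500 m to 2200 m (dry): cools by 9.6 × 1.7 = 16.32°C, giving 6.78°C.
From 2200 m to 3600 m (saturated): cools by 4.5 × 1.4 = 6.3°C, giving 0.48°C.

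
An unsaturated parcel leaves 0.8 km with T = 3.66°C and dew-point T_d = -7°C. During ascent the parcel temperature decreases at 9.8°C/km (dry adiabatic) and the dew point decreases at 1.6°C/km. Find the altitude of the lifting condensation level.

2.1 km

T and T_d converge at 9.8 − 1.6 = 8.2°C per km
Height above start = (3.66 − (-7)) / 8.2 = 1.3 km
LCL altitude = 800 m + 1300 m = 2100 m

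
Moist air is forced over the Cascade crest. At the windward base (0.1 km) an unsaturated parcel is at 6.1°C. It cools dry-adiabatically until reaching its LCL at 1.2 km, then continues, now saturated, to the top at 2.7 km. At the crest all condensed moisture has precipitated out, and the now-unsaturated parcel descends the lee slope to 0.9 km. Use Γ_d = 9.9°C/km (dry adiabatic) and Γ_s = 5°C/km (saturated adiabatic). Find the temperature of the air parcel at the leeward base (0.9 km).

5.53°C

Dry to 1200 m: -9.9 × 1.1 km = -10.89°C, so T = -4.79°C.
Saturated to 2700 m: -5 × 1.5 km = -7.5°C, so T = -12.29°C.
Dry descent to 900 m: +9.9 × 1.8 km = +17.82°C, so T = 5.53°C.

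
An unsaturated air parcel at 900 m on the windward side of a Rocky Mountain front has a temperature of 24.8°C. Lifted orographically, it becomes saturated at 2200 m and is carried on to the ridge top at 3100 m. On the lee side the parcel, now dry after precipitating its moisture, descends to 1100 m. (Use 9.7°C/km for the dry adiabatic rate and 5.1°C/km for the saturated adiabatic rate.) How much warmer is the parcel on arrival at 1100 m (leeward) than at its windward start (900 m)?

900 → 2200 m (dry, 9.7°C/km): ΔT = -9.7 × 1.3 = -12.61°C → T = 12.19°C
2200 → 3100 m (saturated, 5.1°C/km): ΔT = -5.1 × 0.9 = -4.59°C → T = 7.6°C
3100 → 1100 m (dry descent, 9.7°C/km): ΔT = +9.7 × 2 = +19.4°C → T = 27°C
Net change vs windward start: 27 − 24.8 = +2.2°C

+2.2°C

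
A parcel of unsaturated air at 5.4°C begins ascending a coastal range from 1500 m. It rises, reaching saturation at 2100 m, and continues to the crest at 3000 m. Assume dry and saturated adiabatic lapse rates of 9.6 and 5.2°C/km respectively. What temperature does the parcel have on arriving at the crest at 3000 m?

Dry to 2100 m: -9.6 × 0.6 km = -5.76°C, so T = -0.36°C.
Saturated to 3000 m: -5.2 × 0.9 km = -4.68°C, so T = -5.04°C.

-5.04°C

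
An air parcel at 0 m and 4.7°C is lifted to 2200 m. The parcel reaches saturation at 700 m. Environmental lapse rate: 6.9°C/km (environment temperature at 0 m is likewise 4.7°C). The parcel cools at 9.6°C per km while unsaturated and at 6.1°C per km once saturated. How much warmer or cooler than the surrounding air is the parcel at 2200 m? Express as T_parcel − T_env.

-0.69°C (parcel cooler than environment)

Parcel:
  0 → 700 m (dry, 9.6°C/km): ΔT = -9.6 × 0.7 = -6.72°C → T = -2.02°C
  700 → 2200 m (saturated, 6.1°C/km): ΔT = -6.1 × 1.5 = -9.15°C → T = -11.17°C
Environment:
  0 → 2200 m (environment, 6.9°C/km): ΔT = -6.9 × 2.2 = -15.18°C → T = -10.48°C
T_parcel − T_env = -11.17 − (-10.48) = -0.69°C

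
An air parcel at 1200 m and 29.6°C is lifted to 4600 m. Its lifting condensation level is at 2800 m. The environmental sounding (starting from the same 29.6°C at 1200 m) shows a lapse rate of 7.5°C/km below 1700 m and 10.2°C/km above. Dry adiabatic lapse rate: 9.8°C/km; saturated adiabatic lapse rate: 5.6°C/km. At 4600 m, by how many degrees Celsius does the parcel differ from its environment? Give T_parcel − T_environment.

+7.57°C (parcel warmer than environment)

Parcel:
  Dry to 2800 m: -9.8 × 1.6 km = -15.68°C, so T = 13.92°C.
  Saturated to 4600 m: -5.6 × 1.8 km = -10.08°C, so T = 3.84°C.
Environment:
  Environment, lower layer to 1700 m: -7.5 × 0.5 km = -3.75°C, so T = 25.85°C.
  Environment, upper layer to 4600 m: -10.2 × 2.9 km = -29.58°C, so T = -3.73°C.
T_parcel − T_env = 3.84 − (-3.73) = +7.57°C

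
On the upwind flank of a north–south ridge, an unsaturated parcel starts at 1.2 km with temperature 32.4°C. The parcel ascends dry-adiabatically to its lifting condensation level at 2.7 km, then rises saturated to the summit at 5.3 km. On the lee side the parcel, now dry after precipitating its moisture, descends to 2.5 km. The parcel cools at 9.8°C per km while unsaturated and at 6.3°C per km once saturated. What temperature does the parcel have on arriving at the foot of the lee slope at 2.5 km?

28.76°C

1200 → 2700 m (dry, 9.8°C/km): ΔT = -9.8 × 1.5 = -14.7°C → T = 17.7°C
2700 → 5300 m (saturated, 6.3°C/km): ΔT = -6.3 × 2.6 = -16.38°C → T = 1.32°C
5300 → 2500 m (dry descent, 9.8°C/km): ΔT = +9.8 × 2.8 = +27.44°C → T = 28.76°C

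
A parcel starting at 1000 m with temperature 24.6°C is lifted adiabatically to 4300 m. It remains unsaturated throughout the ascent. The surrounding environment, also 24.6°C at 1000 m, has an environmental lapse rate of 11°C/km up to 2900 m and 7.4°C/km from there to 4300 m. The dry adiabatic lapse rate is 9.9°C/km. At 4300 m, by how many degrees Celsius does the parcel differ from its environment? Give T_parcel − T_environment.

-1.41°C (parcel cooler than environment)

Parcel:
  Dry to 4300 m: -9.9 × 3.3 km = -32.67°C, so T = -8.07°C.
Environment:
  Environment, lower layer to 2900 m: -11 × 1.9 km = -20.9°C, so T = 3.7°C.
  Environment, upper layer to 4300 m: -7.4 × 1.4 km = -10.36°C, so T = -6.66°C.
T_parcel − T_env = -8.07 − (-6.66) = -1.41°C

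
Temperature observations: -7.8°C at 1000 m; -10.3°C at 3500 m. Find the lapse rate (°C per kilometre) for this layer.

Γ = −ΔT/Δz = (-7.8 − (-10.3)) / (3500 − 1000) m
  = 2.5°C / 2.5 km = 1°C/km

1°C/km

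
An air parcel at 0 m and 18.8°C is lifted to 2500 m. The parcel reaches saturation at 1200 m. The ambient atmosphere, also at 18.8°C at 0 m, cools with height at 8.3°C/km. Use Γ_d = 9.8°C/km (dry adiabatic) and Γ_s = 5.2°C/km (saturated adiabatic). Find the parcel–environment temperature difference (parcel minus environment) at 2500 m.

Parcel:
  0 → 1200 m (dry, 9.8°C/km): ΔT = -9.8 × 1.2 = -11.76°C → T = 7.04°C
  1200 → 2500 m (saturated, 5.2°C/km): ΔT = -5.2 × 1.3 = -6.76°C → T = 0.28°C
Environment:
  0 → 2500 m (environment, 8.3°C/km): ΔT = -8.3 × 2.5 = -20.75°C → T = -1.95°C
T_parcel − T_env = 0.28 − (-1.95) = +2.23°C

+2.23°C (parcel warmer than environment)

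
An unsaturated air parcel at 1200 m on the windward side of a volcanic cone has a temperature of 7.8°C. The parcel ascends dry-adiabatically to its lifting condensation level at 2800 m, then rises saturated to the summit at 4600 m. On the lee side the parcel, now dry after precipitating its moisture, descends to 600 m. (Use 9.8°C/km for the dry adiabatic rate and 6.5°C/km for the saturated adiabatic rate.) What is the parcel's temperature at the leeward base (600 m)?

19.62°C

From 1200 m to 2800 m (dry): cools by 9.8 × 1.6 = 15.68°C, giving -7.88°C.
From 2800 m to 4600 m (saturated): cools by 6.5 × 1.8 = 11.7°C, giving -19.58°C.
From 4600 m to 600 m (dry descent): warms by 9.8 × 4 = 39.2°C, giving 19.62°C.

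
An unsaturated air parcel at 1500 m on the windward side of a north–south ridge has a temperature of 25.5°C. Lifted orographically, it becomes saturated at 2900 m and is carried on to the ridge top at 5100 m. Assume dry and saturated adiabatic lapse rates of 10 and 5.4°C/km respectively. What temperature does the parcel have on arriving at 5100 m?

1500–2900 m, dry: Δz = 1.4 km ⇒ ΔT = -14°C; T = 11.5°C
2900–5100 m, saturated: Δz = 2.2 km ⇒ ΔT = -11.88°C; T = -0.38°C

-0.38°C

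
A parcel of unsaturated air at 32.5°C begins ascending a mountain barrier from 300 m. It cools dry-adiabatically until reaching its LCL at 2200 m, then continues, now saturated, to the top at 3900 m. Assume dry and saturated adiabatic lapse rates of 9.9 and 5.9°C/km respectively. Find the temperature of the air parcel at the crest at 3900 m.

300 → 2200 m (dry, 9.9°C/km): ΔT = -9.9 × 1.9 = -18.81°C → T = 13.69°C
2200 → 3900 m (saturated, 5.9°C/km): ΔT = -5.9 × 1.7 = -10.03°C → T = 3.66°C

3.66°C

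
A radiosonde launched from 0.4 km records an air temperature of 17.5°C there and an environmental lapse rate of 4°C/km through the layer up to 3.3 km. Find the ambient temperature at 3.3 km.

5.9°C

Environmental to 3300 m: -4 × 2.9 km = -11.6°C, so T = 5.9°C.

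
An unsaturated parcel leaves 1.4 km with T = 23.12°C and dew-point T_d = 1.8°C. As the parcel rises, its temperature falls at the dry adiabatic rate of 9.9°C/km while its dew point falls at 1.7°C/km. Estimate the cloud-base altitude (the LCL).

T and T_d converge at 9.9 − 1.7 = 8.2°C per km
Height above start = (23.12 − 1.8) / 8.2 = 2.6 km
LCL altitude = 1400 m + 2600 m = 4000 m

4 km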